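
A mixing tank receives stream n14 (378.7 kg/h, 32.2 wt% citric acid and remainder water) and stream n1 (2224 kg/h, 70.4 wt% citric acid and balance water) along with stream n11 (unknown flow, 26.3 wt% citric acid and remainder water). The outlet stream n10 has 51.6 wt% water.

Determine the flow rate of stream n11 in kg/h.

Let n11 be the unknown flow. Total out = 2602.7 + n11.
water balance: 915.06 + 0.737·n11 = 0.516·(2602.7 + n11)
(0.737 − 0.516)·n11 = 0.516×2602.7 − 915.06 = 427.93
n11 = 427.93 / 0.221 = 1936.3 kg/h

1936 kg/h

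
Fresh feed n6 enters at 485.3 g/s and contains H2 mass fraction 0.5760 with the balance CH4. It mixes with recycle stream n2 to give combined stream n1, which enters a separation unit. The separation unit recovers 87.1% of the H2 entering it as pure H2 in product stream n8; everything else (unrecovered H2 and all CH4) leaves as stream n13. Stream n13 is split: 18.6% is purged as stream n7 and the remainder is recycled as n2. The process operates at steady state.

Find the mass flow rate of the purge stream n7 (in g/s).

CH4 enters only via n6 and leaves only via the purge: 485.3×0.424 = 0.186×(CH4 in n13), and the separation unit passes all CH4, so CH4 in n1 = CH4 in n13 = 1106.3 g/s.
H2 in n1: m_A = 485.3×0.576 + (1−0.186)·(1−0.871)·m_A, so m_A = 279.53/0.8950 = 312.33 g/s.
n13 = (1−0.871)×312.33 + 1106.3 = 1146.6 g/s.
Purge n7 = 0.186×1146.6 = 213.26 g/s.

213.3 g/s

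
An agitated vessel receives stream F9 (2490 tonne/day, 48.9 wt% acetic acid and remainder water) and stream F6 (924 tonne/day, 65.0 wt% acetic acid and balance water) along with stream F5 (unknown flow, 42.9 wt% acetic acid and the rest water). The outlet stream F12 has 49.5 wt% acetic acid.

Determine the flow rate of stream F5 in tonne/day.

1944 tonne/day

Let F5 be the unknown flow. Total out = 3414 + F5.
acetic acid balance: 1818.2 + 0.429·F5 = 0.495·(3414 + F5)
(0.429 − 0.495)·F5 = 0.495×3414 − 1818.2 = -128.28
F5 = -128.28 / -0.066 = 1943.6 tonne/day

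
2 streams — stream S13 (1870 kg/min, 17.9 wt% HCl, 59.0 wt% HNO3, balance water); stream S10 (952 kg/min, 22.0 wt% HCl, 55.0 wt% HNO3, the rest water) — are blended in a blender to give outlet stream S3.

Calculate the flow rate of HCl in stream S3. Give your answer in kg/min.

HCl out = HCl in = 1870×0.179 + 952×0.220 = 544.17 kg/min.

544.2 kg/min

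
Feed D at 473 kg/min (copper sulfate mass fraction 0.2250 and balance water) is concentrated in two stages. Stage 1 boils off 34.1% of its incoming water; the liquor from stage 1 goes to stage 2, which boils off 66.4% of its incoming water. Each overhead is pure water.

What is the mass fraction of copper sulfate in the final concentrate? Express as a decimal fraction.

water in feed = 473×0.775 = 366.57 kg/min.
After stage 1: water left = (1−0.341)×366.57 = 241.57; stream total = 348 kg/min.
After stage 2: water left = (1−0.664)×241.57 = 81.169; final concentrate = 187.59 kg/min.
copper sulfate fraction = 106.42/187.59 = 0.5673.

0.5673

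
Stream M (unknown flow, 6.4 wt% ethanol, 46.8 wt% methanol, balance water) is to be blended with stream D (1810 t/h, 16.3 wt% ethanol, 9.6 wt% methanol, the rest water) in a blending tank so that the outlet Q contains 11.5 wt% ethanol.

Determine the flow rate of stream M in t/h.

1704 t/h

Let M be the unknown flow. Total out = 1810 + M.
ethanol balance: 295.03 + 0.064·M = 0.115·(1810 + M)
(0.064 − 0.115)·M = 0.115×1810 − 295.03 = -86.88
M = -86.88 / -0.051 = 1703.5 t/h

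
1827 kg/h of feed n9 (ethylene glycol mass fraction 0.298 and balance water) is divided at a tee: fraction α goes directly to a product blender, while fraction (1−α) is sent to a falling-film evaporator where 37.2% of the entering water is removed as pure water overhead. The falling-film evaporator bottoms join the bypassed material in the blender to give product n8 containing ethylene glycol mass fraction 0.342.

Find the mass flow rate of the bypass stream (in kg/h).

All 1827×0.298 = 544.45 kg/h of ethylene glycol reaches n8, so n8 = 544.45/0.342 = 1591.9 kg/h and vapour = 235.05 kg/h.
The evaporator receives (1−α)·1827 of feed at 0.702 water and removes 0.372 of that water:
0.372×0.702×(1−α)×1827 = 235.05
(1−α) = 235.05/477.11 = 0.4927;  α = 0.5073.
Bypass flow = 0.5073×1827 = 926.91 kg/h.

926.9 kg/h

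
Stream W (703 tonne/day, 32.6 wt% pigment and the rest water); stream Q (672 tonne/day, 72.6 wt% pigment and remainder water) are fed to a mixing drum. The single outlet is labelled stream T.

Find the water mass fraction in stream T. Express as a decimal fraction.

0.479

Total flow out = 703 + 672 = 1375 tonne/day.
water in = 703×0.674 + 672×0.274 = 657.95 tonne/day.
water mass fraction in T = 657.95/1375 = 0.479.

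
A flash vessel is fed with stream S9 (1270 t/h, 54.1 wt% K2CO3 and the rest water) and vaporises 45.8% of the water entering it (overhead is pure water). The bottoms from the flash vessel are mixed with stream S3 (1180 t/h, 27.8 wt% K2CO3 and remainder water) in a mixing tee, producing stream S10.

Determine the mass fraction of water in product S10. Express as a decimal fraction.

0.535

Vapour removed = 0.458×0.459×1270 = 266.98 t/h; concentrate = 1003 t/h.
water reaching the mixer = 315.95 (from concentrate) + 1180×0.722 = 1167.9 t/h.
Product flow = 1003 + 1180 = 2183 t/h; water fraction = 0.535.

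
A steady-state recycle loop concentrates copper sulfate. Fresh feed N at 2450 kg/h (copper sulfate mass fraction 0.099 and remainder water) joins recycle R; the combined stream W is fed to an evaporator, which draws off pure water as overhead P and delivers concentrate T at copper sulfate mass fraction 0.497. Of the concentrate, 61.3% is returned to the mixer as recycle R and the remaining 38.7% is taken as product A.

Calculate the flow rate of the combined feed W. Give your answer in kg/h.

3223 kg/h

Overall copper sulfate balance (none leaves overhead): copper sulfate in fresh feed = copper sulfate in product, i.e. 2450×0.099 = (1−0.613)·T·0.497.
T = 242.55/(0.497×0.387) = 1261.1 kg/h.
Recycle R = 0.613×1261.1 = 773.03 kg/h.
Combined feed W = 2450 + 773.03 = 3223 kg/h.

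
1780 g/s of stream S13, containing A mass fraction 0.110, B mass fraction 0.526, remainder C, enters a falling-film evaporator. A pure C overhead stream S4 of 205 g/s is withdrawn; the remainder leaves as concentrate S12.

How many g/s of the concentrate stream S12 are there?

1575 g/s

Concentrate = 1780 − 205 = 1575 g/s.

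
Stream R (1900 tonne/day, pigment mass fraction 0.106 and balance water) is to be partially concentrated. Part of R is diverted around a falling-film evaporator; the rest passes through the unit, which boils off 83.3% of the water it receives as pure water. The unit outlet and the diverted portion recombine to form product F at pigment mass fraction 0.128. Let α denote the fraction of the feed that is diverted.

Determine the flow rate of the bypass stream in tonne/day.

1461 tonne/day

All 1900×0.106 = 201.4 tonne/day of pigment reaches F, so F = 201.4/0.128 = 1573.4 tonne/day and vapour = 326.56 tonne/day.
The evaporator receives (1−α)·1900 of feed at 0.894 water and removes 0.833 of that water:
0.833×0.894×(1−α)×1900 = 326.56
(1−α) = 326.56/1414.9 = 0.2308;  α = 0.7692.
Bypass flow = 0.7692×1900 = 1461.5 tonne/day.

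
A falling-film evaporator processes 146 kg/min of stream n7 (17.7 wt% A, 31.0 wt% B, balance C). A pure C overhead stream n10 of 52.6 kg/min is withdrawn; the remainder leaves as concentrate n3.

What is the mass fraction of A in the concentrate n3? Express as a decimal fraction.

0.2767

A is not removed: 146×0.177 = 25.842 kg/min of A enters n3.
Concentrate = 146 − 52.6 = 93.4 kg/min.
Mass fraction = 25.842/93.4 = 0.2767.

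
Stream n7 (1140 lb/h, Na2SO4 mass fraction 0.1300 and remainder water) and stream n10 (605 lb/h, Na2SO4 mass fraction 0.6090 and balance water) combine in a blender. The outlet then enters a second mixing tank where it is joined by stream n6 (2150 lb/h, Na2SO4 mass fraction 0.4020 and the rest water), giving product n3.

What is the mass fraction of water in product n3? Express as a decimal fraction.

Overall, product flow = 3895 lb/h.
water in = 1140×0.870 + 605×0.391 + 2150×0.598 = 2514.1 lb/h.
water fraction in n3 = 0.6455.

0.6455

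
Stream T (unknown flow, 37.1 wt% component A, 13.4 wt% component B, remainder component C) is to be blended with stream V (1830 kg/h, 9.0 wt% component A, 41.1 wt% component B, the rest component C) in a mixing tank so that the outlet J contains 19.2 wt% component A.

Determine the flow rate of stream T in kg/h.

1043 kg/h

Let T be the unknown flow. Total out = 1830 + T.
component A balance: 164.7 + 0.371·T = 0.192·(1830 + T)
(0.371 − 0.192)·T = 0.192×1830 − 164.7 = 186.66
T = 186.66 / 0.179 = 1042.8 kg/h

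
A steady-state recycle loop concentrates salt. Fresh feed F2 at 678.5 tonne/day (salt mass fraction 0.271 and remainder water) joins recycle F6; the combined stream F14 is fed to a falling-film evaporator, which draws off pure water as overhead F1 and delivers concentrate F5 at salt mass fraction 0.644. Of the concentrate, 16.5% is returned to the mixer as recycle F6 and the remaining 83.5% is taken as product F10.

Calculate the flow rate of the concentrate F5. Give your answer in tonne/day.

Overall salt balance (none leaves overhead): salt in fresh feed = salt in product, i.e. 678.5×0.271 = (1−0.165)·F5·0.644.
F5 = 183.87/(0.644×0.835) = 341.94 tonne/day.

341.9 tonne/day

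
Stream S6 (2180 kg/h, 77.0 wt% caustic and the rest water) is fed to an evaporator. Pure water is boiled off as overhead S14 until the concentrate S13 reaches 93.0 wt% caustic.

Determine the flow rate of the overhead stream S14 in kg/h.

375.1 kg/h

caustic is conserved: 2180×0.770 = 1678.6 kg/h all reports to the concentrate.
Concentrate = 1678.6/(target fraction) = 1804.9 kg/h.
Overhead = 2180 − 1804.9 = 375.05 kg/h.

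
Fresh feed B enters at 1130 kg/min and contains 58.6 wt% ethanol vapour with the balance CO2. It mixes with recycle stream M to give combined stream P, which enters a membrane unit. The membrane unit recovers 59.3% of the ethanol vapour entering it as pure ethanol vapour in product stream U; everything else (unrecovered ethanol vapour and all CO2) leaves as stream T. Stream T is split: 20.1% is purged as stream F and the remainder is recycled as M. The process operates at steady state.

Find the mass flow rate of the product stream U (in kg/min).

ethanol vapour in P: m_A = 1130×0.586 + (1−0.201)·(1−0.593)·m_A, so m_A = 662.18/0.6748 = 981.29 kg/min.
Product U = 0.593×981.29 = 581.9 kg/min.

581.9 kg/min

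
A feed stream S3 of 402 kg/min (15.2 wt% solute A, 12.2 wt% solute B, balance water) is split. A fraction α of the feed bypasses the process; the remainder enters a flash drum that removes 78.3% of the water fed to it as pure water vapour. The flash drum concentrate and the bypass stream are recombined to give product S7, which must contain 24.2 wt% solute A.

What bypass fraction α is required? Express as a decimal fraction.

0.346

All 402×0.152 = 61.104 kg/min of solute A reaches S7, so S7 = 61.104/0.242 = 252.5 kg/min and vapour = 149.5 kg/min.
The evaporator receives (1−α)·402 of feed at 0.726 water and removes 0.783 of that water:
0.783×0.726×(1−α)×402 = 149.5
(1−α) = 149.5/228.52 = 0.6542;  α = 0.3458.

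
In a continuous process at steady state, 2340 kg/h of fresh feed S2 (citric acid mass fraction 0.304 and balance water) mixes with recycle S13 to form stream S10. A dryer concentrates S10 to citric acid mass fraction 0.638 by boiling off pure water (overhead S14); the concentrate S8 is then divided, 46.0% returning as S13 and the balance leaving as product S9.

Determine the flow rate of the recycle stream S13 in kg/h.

949.8 kg/h

Overall citric acid balance (none leaves overhead): citric acid in fresh feed = citric acid in product, i.e. 2340×0.304 = (1−0.460)·S8·0.638.
S8 = 711.36/(0.638×0.540) = 2064.8 kg/h.
Recycle S13 = 0.460×2064.8 = 949.8 kg/h.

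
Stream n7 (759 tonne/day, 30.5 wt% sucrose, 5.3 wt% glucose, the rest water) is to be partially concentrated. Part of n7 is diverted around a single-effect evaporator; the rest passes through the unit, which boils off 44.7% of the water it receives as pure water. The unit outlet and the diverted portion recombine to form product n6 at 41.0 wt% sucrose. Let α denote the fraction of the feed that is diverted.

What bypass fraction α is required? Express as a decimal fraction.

0.108

All 759×0.305 = 231.5 tonne/day of sucrose reaches n6, so n6 = 231.5/0.410 = 564.62 tonne/day and vapour = 194.38 tonne/day.
The evaporator receives (1−α)·759 of feed at 0.642 water and removes 0.447 of that water:
0.447×0.642×(1−α)×759 = 194.38
(1−α) = 194.38/217.81 = 0.8924;  α = 0.1076.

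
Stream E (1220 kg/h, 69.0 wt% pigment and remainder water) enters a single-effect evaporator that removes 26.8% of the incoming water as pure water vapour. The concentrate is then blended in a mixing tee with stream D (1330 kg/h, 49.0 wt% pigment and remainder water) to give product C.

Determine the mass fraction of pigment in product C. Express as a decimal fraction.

Vapour removed = 0.268×0.310×1220 = 101.36 kg/h; concentrate = 1118.6 kg/h.
pigment reaching the mixer = 841.8 (from concentrate) + 1330×0.490 = 1493.5 kg/h.
Product flow = 1118.6 + 1330 = 2448.6 kg/h; pigment fraction = 0.610.

0.610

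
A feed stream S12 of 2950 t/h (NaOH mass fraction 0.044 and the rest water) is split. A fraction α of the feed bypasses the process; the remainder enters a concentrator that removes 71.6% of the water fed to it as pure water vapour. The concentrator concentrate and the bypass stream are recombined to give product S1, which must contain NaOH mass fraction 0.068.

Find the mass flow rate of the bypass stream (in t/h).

1429 t/h

All 2950×0.044 = 129.8 t/h of NaOH reaches S1, so S1 = 129.8/0.068 = 1908.8 t/h and vapour = 1041.2 t/h.
The evaporator receives (1−α)·2950 of feed at 0.956 water and removes 0.716 of that water:
0.716×0.956×(1−α)×2950 = 1041.2
(1−α) = 1041.2/2019.3 = 0.5156;  α = 0.4844.
Bypass flow = 0.4844×2950 = 1428.9 t/h.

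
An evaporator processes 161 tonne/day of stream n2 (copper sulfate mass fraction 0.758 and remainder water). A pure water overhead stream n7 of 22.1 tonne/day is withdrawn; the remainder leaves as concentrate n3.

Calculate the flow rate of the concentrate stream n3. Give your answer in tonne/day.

138.9 tonne/day

Concentrate = 161 − 22.1 = 138.9 tonne/day.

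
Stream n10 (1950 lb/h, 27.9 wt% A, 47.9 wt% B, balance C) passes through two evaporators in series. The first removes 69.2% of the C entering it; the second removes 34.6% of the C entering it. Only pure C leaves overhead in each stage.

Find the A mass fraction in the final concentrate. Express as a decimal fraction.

0.3458

C in feed = 1950×0.242 = 471.9 lb/h.
After stage 1: C left = (1−0.692)×471.9 = 145.35; stream total = 1623.4 lb/h.
After stage 2: C left = (1−0.346)×145.35 = 95.056; final concentrate = 1573.2 lb/h.
A fraction = 544.05/1573.2 = 0.3458.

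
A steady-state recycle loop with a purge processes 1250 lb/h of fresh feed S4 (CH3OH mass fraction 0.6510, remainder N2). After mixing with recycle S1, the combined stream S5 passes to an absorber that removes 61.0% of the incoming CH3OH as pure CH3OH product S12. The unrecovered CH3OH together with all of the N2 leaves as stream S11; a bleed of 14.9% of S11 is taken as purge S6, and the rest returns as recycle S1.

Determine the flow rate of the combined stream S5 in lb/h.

N2 enters only via S4 and leaves only via the purge: 1250×0.349 = 0.149×(N2 in S11), and the absorber passes all N2, so N2 in S5 = N2 in S11 = 2927.9 lb/h.
CH3OH in S5: m_A = 1250×0.651 + (1−0.149)·(1−0.610)·m_A, so m_A = 813.75/0.6681 = 1218 lb/h.
S5 = 1218 + 2927.9 = 4145.8 lb/h.

4146 lb/h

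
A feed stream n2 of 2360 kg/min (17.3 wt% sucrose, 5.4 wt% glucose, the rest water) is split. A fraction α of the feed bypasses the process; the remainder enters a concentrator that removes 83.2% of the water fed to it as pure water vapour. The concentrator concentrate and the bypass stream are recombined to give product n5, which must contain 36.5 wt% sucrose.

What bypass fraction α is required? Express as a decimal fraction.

0.182

All 2360×0.173 = 408.28 kg/min of sucrose reaches n5, so n5 = 408.28/0.365 = 1118.6 kg/min and vapour = 1241.4 kg/min.
The evaporator receives (1−α)·2360 of feed at 0.773 water and removes 0.832 of that water:
0.832×0.773×(1−α)×2360 = 1241.4
(1−α) = 1241.4/1517.8 = 0.8179;  α = 0.1821.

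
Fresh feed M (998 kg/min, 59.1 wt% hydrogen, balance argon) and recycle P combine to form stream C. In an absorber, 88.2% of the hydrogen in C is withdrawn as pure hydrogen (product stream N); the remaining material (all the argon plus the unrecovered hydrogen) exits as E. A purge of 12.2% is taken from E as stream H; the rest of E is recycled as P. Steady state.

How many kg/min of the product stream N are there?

580.3 kg/min

hydrogen in C: m_A = 998×0.591 + (1−0.122)·(1−0.882)·m_A, so m_A = 589.82/0.8964 = 657.99 kg/min.
Product N = 0.882×657.99 = 580.35 kg/min.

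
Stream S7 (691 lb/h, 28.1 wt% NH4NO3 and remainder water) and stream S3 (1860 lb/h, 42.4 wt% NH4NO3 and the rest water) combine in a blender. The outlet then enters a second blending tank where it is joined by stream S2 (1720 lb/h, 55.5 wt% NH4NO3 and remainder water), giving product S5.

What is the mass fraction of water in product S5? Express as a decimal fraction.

Overall, product flow = 4271 lb/h.
water in = 691×0.719 + 1860×0.576 + 1720×0.445 = 2333.6 lb/h.
water fraction in S5 = 0.5464.

0.5464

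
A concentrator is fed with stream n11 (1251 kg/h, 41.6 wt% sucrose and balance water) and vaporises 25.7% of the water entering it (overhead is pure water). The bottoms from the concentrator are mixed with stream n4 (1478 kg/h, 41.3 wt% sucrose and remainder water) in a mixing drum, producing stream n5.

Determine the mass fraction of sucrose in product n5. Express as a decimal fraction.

Vapour removed = 0.257×0.584×1251 = 187.76 kg/h; concentrate = 1063.2 kg/h.
sucrose reaching the mixer = 520.42 (from concentrate) + 1478×0.413 = 1130.8 kg/h.
Product flow = 1063.2 + 1478 = 2541.2 kg/h; sucrose fraction = 0.445.

0.445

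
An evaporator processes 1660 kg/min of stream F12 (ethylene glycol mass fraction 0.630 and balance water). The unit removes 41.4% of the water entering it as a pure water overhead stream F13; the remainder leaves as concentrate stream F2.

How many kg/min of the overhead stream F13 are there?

254.3 kg/min

water entering = 1660×0.370 = 614.2 kg/min; overhead removed = 0.414×614.2 = 254.28 kg/min.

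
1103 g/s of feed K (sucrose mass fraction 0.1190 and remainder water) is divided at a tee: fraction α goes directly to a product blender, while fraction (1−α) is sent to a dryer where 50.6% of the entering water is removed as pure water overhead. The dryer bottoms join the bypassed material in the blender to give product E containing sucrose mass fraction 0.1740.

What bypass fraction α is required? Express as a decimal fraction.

0.291

All 1103×0.119 = 131.26 g/s of sucrose reaches E, so E = 131.26/0.174 = 754.35 g/s and vapour = 348.65 g/s.
The evaporator receives (1−α)·1103 of feed at 0.881 water and removes 0.506 of that water:
0.506×0.881×(1−α)×1103 = 348.65
(1−α) = 348.65/491.7 = 0.7091;  α = 0.2909.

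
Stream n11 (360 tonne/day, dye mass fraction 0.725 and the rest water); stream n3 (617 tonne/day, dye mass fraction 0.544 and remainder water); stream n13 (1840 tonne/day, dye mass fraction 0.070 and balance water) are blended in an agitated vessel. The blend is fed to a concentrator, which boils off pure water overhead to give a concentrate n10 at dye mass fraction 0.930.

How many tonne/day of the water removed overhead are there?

dye entering = 360×0.725 + 617×0.544 + 1840×0.070 = 725.45 tonne/day.
All dye reports to n10, so n10 = 725.45/0.930 = 780.05 tonne/day.
Total feed = 2817 tonne/day; overhead = 2817 − 780.05 = 2036.9 tonne/day.

2037 tonne/day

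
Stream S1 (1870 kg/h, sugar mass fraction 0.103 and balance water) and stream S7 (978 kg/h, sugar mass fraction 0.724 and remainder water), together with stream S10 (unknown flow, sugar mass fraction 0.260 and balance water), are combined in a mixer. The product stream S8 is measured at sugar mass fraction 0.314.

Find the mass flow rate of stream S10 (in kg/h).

Let S10 be the unknown flow. Total out = 2848 + S10.
sugar balance: 900.68 + 0.260·S10 = 0.314·(2848 + S10)
(0.260 − 0.314)·S10 = 0.314×2848 − 900.68 = -6.41
S10 = -6.41 / -0.054 = 118.7 kg/h

118.7 kg/h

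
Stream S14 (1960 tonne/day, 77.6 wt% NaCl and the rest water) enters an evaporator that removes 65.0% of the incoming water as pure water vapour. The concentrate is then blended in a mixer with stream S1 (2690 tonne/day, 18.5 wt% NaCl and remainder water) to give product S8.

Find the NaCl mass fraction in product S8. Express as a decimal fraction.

Vapour removed = 0.650×0.224×1960 = 285.38 tonne/day; concentrate = 1674.6 tonne/day.
NaCl reaching the mixer = 1521 (from concentrate) + 2690×0.185 = 2018.6 tonne/day.
Product flow = 1674.6 + 2690 = 4364.6 tonne/day; NaCl fraction = 0.4625.

0.4625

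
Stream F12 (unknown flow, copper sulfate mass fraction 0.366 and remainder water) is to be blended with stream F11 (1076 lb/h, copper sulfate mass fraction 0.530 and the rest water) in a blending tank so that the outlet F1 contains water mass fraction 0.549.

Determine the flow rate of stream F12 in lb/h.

Let F12 be the unknown flow. Total out = 1076 + F12.
water balance: 505.72 + 0.634·F12 = 0.549·(1076 + F12)
(0.634 − 0.549)·F12 = 0.549×1076 − 505.72 = 85.004
F12 = 85.004 / 0.085 = 1000 lb/h

1000 lb/h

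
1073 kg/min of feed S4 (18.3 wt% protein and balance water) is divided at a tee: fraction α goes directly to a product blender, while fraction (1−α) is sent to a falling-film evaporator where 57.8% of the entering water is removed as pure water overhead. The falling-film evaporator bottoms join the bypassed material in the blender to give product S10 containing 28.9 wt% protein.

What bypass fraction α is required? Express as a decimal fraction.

All 1073×0.183 = 196.36 kg/min of protein reaches S10, so S10 = 196.36/0.289 = 679.44 kg/min and vapour = 393.56 kg/min.
The evaporator receives (1−α)·1073 of feed at 0.817 water and removes 0.578 of that water:
0.578×0.817×(1−α)×1073 = 393.56
(1−α) = 393.56/506.7 = 0.7767;  α = 0.2233.

0.223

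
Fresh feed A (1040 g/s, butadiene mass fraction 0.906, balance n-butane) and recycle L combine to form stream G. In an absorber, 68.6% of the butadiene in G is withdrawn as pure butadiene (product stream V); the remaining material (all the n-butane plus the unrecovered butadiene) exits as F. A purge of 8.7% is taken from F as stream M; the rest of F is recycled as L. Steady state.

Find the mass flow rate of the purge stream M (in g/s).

n-butane enters only via A and leaves only via the purge: 1040×0.094 = 0.087×(n-butane in F), and the absorber passes all n-butane, so n-butane in G = n-butane in F = 1123.7 g/s.
butadiene in G: m_A = 1040×0.906 + (1−0.087)·(1−0.686)·m_A, so m_A = 942.24/0.7133 = 1320.9 g/s.
F = (1−0.686)×1320.9 + 1123.7 = 1538.4 g/s.
Purge M = 0.087×1538.4 = 133.85 g/s.

133.8 g/s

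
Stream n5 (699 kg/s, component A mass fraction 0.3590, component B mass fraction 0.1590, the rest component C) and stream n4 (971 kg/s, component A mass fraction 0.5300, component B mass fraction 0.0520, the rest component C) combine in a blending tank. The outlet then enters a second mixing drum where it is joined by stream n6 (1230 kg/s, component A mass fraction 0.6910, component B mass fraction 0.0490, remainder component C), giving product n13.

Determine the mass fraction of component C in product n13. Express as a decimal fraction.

Overall, product flow = 2900 kg/s.
component C in = 699×0.482 + 971×0.418 + 1230×0.260 = 1062.6 kg/s.
component C fraction in n13 = 0.3664.

0.3664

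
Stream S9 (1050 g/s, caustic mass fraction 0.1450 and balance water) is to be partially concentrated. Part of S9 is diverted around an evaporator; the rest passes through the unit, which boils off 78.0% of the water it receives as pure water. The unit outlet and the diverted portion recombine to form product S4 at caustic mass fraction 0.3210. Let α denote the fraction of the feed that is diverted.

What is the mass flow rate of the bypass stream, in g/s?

186.8 g/s

All 1050×0.145 = 152.25 g/s of caustic reaches S4, so S4 = 152.25/0.321 = 474.3 g/s and vapour = 575.7 g/s.
The evaporator receives (1−α)·1050 of feed at 0.855 water and removes 0.780 of that water:
0.780×0.855×(1−α)×1050 = 575.7
(1−α) = 575.7/700.25 = 0.8221;  α = 0.1779.
Bypass flow = 0.1779×1050 = 186.75 g/s.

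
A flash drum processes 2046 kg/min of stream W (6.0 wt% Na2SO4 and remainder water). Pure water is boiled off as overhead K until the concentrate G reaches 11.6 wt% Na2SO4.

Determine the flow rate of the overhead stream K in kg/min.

Na2SO4 is conserved: 2046×0.060 = 122.76 kg/min all reports to the concentrate.
Concentrate = 122.76/(target fraction) = 1058.3 kg/min.
Overhead = 2046 − 1058.3 = 987.72 kg/min.

987.7 kg/min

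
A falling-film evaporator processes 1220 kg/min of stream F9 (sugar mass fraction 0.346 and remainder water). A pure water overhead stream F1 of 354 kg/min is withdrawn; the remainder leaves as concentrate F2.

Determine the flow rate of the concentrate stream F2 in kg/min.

866 kg/min

Concentrate = 1220 − 354 = 866 kg/min.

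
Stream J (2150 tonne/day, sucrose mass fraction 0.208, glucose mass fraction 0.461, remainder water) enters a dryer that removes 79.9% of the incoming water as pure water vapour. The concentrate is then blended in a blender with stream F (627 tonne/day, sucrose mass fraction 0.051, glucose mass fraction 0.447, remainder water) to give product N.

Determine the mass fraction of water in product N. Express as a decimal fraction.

0.207

Vapour removed = 0.799×0.331×2150 = 568.61 tonne/day; concentrate = 1581.4 tonne/day.
water reaching the mixer = 143.04 (from concentrate) + 627×0.502 = 457.8 tonne/day.
Product flow = 1581.4 + 627 = 2208.4 tonne/day; water fraction = 0.207.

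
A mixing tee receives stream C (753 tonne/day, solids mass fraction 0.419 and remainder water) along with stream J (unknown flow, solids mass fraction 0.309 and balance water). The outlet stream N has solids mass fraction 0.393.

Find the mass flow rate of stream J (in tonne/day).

233.1 tonne/day

Let J be the unknown flow. Total out = 753 + J.
solids balance: 315.51 + 0.309·J = 0.393·(753 + J)
(0.309 − 0.393)·J = 0.393×753 − 315.51 = -19.578
J = -19.578 / -0.084 = 233.07 tonne/day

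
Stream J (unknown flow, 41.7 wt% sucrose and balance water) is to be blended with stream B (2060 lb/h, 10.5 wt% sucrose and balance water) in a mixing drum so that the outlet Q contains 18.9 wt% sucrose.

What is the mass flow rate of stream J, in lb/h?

758.9 lb/h

Let J be the unknown flow. Total out = 2060 + J.
sucrose balance: 216.3 + 0.417·J = 0.189·(2060 + J)
(0.417 − 0.189)·J = 0.189×2060 − 216.3 = 173.04
J = 173.04 / 0.228 = 758.95 lb/h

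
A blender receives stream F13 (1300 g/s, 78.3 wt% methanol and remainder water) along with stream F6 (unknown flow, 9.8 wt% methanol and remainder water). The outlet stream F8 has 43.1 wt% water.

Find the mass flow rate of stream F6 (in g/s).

Let F6 be the unknown flow. Total out = 1300 + F6.
water balance: 282.1 + 0.902·F6 = 0.431·(1300 + F6)
(0.902 − 0.431)·F6 = 0.431×1300 − 282.1 = 278.2
F6 = 278.2 / 0.471 = 590.66 g/s

590.7 g/s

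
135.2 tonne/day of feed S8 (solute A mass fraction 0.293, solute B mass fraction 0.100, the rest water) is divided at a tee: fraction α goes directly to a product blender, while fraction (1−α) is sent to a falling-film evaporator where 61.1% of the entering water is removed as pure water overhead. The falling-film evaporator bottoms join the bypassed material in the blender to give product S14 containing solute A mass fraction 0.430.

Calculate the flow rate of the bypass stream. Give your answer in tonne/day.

19.06 tonne/day

All 135.2×0.293 = 39.614 tonne/day of solute A reaches S14, so S14 = 39.614/0.430 = 92.125 tonne/day and vapour = 43.075 tonne/day.
The evaporator receives (1−α)·135.2 of feed at 0.607 water and removes 0.611 of that water:
0.611×0.607×(1−α)×135.2 = 43.075
(1−α) = 43.075/50.143 = 0.8591;  α = 0.1409.
Bypass flow = 0.1409×135.2 = 19.055 tonne/day.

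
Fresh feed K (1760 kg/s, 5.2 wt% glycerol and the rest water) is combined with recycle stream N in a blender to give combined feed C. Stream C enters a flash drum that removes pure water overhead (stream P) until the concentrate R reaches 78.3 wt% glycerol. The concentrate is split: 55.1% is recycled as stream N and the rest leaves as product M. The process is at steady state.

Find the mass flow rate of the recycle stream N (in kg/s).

Overall glycerol balance (none leaves overhead): glycerol in fresh feed = glycerol in product, i.e. 1760×0.052 = (1−0.551)·R·0.783.
R = 91.52/(0.783×0.449) = 260.32 kg/s.
Recycle N = 0.551×260.32 = 143.44 kg/s.

143.4 kg/s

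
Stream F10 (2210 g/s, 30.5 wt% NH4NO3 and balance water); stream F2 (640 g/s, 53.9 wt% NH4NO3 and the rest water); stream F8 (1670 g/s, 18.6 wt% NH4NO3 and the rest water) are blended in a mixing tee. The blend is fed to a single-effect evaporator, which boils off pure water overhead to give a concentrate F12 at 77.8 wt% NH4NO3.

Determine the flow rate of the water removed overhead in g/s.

NH4NO3 entering = 2210×0.305 + 640×0.539 + 1670×0.186 = 1329.6 g/s.
All NH4NO3 reports to F12, so F12 = 1329.6/0.778 = 1709 g/s.
Total feed = 4520 g/s; overhead = 4520 − 1709 = 2811 g/s.

2811 g/s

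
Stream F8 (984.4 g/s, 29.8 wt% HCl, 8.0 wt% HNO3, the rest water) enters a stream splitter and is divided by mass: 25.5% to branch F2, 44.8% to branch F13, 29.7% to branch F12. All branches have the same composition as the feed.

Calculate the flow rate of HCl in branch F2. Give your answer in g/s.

74.8 g/s

Branch F2 total = 0.255×984.4 = 251.02 g/s.
HCl in F2 = 0.298×251.02 = 74.805 g/s.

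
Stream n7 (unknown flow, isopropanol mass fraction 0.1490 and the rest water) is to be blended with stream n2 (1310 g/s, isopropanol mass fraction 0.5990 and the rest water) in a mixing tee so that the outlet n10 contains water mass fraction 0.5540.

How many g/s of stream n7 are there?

Let n7 be the unknown flow. Total out = 1310 + n7.
water balance: 525.31 + 0.851·n7 = 0.554·(1310 + n7)
(0.851 − 0.554)·n7 = 0.554×1310 − 525.31 = 200.43
n7 = 200.43 / 0.297 = 674.85 g/s

674.8 g/s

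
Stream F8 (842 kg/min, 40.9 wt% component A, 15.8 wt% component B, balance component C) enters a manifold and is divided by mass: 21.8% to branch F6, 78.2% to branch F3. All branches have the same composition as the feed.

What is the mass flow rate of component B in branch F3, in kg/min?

Branch F3 total = 0.782×842 = 658.44 kg/min.
component B in F3 = 0.158×658.44 = 104.03 kg/min.

104 kg/min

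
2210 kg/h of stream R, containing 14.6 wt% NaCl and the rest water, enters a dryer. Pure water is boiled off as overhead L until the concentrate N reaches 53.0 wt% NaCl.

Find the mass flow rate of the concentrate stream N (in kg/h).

NaCl is conserved: 2210×0.146 = 322.66 kg/h all reports to the concentrate.
Concentrate = 322.66/(target fraction) = 608.79 kg/h.

608.8 kg/h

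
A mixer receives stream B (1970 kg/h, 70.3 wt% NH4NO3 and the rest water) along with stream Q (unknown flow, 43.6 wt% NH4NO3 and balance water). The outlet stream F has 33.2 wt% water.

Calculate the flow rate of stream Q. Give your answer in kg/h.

Let Q be the unknown flow. Total out = 1970 + Q.
water balance: 585.09 + 0.564·Q = 0.332·(1970 + Q)
(0.564 − 0.332)·Q = 0.332×1970 − 585.09 = 68.95
Q = 68.95 / 0.232 = 297.2 kg/h

297.2 kg/h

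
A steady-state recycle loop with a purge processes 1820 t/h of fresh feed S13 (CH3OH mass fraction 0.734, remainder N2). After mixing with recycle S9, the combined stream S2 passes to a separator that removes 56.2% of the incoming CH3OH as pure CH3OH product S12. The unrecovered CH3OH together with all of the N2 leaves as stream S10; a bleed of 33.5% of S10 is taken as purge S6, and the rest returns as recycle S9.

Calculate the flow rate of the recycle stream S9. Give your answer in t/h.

1510 t/h

N2 enters only via S13 and leaves only via the purge: 1820×0.266 = 0.335×(N2 in S10), and the separator passes all N2, so N2 in S2 = N2 in S10 = 1445.1 t/h.
CH3OH in S2: m_A = 1820×0.734 + (1−0.335)·(1−0.562)·m_A, so m_A = 1335.9/0.7087 = 1884.9 t/h.
S10 = (1−0.562)×1884.9 + 1445.1 = 2270.7 t/h.
Recycle S9 = (1−0.335)×2270.7 = 1510 t/h.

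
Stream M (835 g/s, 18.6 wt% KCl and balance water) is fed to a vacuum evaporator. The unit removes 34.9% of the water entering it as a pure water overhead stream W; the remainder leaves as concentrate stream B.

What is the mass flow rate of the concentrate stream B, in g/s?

597.8 g/s

water entering = 835×0.814 = 679.69 g/s; overhead removed = 0.349×679.69 = 237.21 g/s.
Concentrate = 835 − 237.21 = 597.79 g/s.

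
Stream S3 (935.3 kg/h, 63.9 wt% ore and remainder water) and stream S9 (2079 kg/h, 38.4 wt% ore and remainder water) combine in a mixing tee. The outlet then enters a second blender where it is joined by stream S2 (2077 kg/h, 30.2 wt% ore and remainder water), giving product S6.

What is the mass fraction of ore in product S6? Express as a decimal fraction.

0.3974

Overall, product flow = 5091.3 kg/h.
ore in = 935.3×0.639 + 2079×0.384 + 2077×0.302 = 2023.2 kg/h.
ore fraction in S6 = 0.3974.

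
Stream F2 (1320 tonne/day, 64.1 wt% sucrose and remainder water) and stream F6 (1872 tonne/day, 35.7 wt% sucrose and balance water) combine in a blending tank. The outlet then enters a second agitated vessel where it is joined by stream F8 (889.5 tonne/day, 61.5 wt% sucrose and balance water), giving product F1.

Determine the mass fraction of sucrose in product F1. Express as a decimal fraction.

Overall, product flow = 4081.5 tonne/day.
sucrose in = 1320×0.641 + 1872×0.357 + 889.5×0.615 = 2061.5 tonne/day.
sucrose fraction in F1 = 0.505.

0.505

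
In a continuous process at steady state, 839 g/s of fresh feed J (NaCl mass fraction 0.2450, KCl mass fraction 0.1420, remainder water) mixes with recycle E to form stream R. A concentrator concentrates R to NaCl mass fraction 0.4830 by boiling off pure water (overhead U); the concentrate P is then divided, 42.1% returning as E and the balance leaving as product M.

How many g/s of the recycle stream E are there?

309.4 g/s

Overall NaCl balance (none leaves overhead): NaCl in fresh feed = NaCl in product, i.e. 839×0.245 = (1−0.421)·P·0.483.
P = 205.56/(0.483×0.579) = 735.03 g/s.
Recycle E = 0.421×735.03 = 309.45 g/s.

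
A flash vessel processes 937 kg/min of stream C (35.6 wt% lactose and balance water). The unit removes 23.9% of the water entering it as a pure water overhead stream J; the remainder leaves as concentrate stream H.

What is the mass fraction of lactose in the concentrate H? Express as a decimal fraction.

lactose is not removed: 937×0.356 = 333.57 kg/min of lactose enters H.
water entering = 937×0.644 = 603.43 kg/min; overhead removed = 0.239×603.43 = 144.22 kg/min.
Concentrate = 937 − 144.22 = 792.78 kg/min.
Mass fraction = 333.57/792.78 = 0.4208.

0.4208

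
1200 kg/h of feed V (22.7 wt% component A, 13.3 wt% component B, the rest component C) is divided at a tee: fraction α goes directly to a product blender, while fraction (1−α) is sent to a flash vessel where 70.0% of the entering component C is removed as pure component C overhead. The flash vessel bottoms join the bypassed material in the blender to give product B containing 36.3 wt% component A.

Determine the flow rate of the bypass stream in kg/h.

196.5 kg/h

All 1200×0.227 = 272.4 kg/h of component A reaches B, so B = 272.4/0.363 = 750.41 kg/h and vapour = 449.59 kg/h.
The evaporator receives (1−α)·1200 of feed at 0.640 component C and removes 0.700 of that component C:
0.700×0.640×(1−α)×1200 = 449.59
(1−α) = 449.59/537.6 = 0.8363;  α = 0.1637.
Bypass flow = 0.1637×1200 = 196.46 kg/h.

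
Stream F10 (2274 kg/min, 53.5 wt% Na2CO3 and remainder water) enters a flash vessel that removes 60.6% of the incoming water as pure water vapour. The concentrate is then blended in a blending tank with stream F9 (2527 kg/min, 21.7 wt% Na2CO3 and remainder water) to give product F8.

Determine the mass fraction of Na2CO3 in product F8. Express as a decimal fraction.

Vapour removed = 0.606×0.465×2274 = 640.79 kg/min; concentrate = 1633.2 kg/min.
Na2CO3 reaching the mixer = 1216.6 (from concentrate) + 2527×0.217 = 1764.9 kg/min.
Product flow = 1633.2 + 2527 = 4160.2 kg/min; Na2CO3 fraction = 0.424.

0.424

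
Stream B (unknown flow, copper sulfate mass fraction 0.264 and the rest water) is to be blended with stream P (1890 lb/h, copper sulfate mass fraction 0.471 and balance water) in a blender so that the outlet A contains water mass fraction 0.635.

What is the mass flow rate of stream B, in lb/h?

Let B be the unknown flow. Total out = 1890 + B.
water balance: 999.81 + 0.736·B = 0.635·(1890 + B)
(0.736 − 0.635)·B = 0.635×1890 − 999.81 = 200.34
B = 200.34 / 0.101 = 1983.6 lb/h

1984 lb/h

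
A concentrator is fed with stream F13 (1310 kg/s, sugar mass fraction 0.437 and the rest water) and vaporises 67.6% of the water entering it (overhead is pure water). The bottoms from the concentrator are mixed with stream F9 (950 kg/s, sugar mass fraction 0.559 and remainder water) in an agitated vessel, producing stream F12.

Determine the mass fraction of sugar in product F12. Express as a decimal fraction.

0.626

Vapour removed = 0.676×0.563×1310 = 498.57 kg/s; concentrate = 811.43 kg/s.
sugar reaching the mixer = 572.47 (from concentrate) + 950×0.559 = 1103.5 kg/s.
Product flow = 811.43 + 950 = 1761.4 kg/s; sugar fraction = 0.626.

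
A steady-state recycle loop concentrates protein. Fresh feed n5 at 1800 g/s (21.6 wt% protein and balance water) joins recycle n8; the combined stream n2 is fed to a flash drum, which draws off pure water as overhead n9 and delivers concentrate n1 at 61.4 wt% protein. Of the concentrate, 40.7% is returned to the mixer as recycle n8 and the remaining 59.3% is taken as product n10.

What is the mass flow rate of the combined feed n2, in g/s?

Overall protein balance (none leaves overhead): protein in fresh feed = protein in product, i.e. 1800×0.216 = (1−0.407)·n1·0.614.
n1 = 388.8/(0.614×0.593) = 1067.8 g/s.
Recycle n8 = 0.407×1067.8 = 434.61 g/s.
Combined feed n2 = 1800 + 434.61 = 2234.6 g/s.

2235 g/s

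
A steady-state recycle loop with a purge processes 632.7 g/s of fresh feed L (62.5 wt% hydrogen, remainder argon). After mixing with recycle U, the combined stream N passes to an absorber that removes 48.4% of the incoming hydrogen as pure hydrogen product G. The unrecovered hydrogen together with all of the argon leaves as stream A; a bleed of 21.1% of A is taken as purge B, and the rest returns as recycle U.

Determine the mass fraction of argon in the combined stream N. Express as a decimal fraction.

0.628

argon enters only via L and leaves only via the purge: 632.7×0.375 = 0.211×(argon in A), and the absorber passes all argon, so argon in N = argon in A = 1124.5 g/s.
hydrogen in N: m_A = 632.7×0.625 + (1−0.211)·(1−0.484)·m_A, so m_A = 395.44/0.5929 = 666.98 g/s.
N = 666.98 + 1124.5 = 1791.4 g/s.
argon fraction in N = 1124.5/1791.4 = 0.628.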